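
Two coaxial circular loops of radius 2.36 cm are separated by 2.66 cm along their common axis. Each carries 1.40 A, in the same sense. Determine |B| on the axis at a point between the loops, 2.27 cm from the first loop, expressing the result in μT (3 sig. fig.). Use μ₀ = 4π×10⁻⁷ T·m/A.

Each loop contributes B = μ₀IR²/[2(R²+z²)^(3/2)] on the axis, with z measured from that loop.
Loop 1 (z = 0.0227 m): B₁ = 1.40×10⁻⁵ T. Loop 2 (z = 0.0039 m): B₂ = 3.58×10⁻⁵ T.
The fields add: B = B₁ + B₂ = 4.98×10⁻⁵ T.

B ≈ 49.8 μT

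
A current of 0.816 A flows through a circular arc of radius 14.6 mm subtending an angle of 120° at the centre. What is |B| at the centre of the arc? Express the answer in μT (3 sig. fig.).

The Biot–Savart field of a circular arc at its centre is B = μ₀Iφ/(4πR), with φ = 2.094 rad.
B = (4π×10⁻⁷ × 0.816 × 2.094) / (4π × 0.0146) = 1.17×10⁻⁵ T.

B ≈ 11.7 μT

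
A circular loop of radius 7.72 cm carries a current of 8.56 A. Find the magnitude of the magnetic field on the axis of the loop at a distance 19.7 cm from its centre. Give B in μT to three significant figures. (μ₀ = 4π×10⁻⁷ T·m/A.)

B ≈ 3.38 μT

On the axis of a circular loop, B = μ₀IR² / [2(R²+z²)^(3/2)].
R² + z² = (0.0772)² + (0.197)² = 0.04477 m², and (R²+z²)^(3/2) = 9.47×10⁻³ m³.
B = (4π×10⁻⁷ × 8.56 × 0.00596) / (2 × 9.47×10⁻³) = 3.38×10⁻⁶ T.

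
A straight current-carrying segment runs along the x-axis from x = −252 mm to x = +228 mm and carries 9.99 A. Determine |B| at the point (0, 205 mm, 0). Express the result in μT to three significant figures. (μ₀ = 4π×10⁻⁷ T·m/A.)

B ≈ 7.40 μT

For a finite straight segment, B = (μ₀I/4πd)(sinθ₁ + sinθ₂), where θ₁, θ₂ are the angles from the perpendicular to each end.
The perpendicular distance is d = 0.205 m; the end-offsets along the wire are a = 0.252 m and b = 0.228 m.
sinθ₁ = 0.252/√(0.252²+0.205²) = 0.7757; sinθ₂ = 0.228/√(0.228²+0.205²) = 0.7436.
B = (4π×10⁻⁷ × 9.99) / (4π × 0.205) × (0.7757 + 0.7436) = 7.40×10⁻⁶ T.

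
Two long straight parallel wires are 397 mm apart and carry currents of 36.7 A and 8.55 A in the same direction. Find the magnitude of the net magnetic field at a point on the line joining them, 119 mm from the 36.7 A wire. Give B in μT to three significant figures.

B ≈ 55.5 μT

Each long wire gives B = μ₀I/(2πd). Distances are d₁ = 0.119 m and d₂ = 0.278 m.
B₁ = 6.17×10⁻⁵ T, B₂ = 6.15×10⁻⁶ T.
Between parallel currents the two contributions point in opposite directions, so they subtract. B = |B₁ − B₂| = |6.17×10⁻⁵ − 6.15×10⁻⁶| = 5.55×10⁻⁵ T.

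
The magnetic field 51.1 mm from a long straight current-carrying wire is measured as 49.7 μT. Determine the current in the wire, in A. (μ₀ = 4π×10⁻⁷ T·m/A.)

I ≈ 12.7 A

For a long straight wire B = μ₀I/(2πd), so I = 2πdB/μ₀.
I = 2π × 0.0511 × 4.97×10⁻⁵ / (4π×10⁻⁷) = 12.7 A.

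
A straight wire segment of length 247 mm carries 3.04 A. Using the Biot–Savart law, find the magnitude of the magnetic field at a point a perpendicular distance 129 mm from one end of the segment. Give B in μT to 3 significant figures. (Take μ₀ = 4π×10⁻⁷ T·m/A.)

For a finite straight segment, B = (μ₀I/4πd)(sinθ₁ + sinθ₂), where θ₁, θ₂ are the angles from the perpendicular to each end.
The perpendicular foot is at one end, so the two end-offsets along the wire are 0 and L = 0.247 m.
sinθ₁ = 0/√(0²+0.129²) = 0.0000; sinθ₂ = 0.247/√(0.247²+0.129²) = 0.8864.
B = (4π×10⁻⁷ × 3.04) / (4π × 0.129) × (0.0000 + 0.8864) = 2.09×10⁻⁶ T.

B ≈ 2.09 μT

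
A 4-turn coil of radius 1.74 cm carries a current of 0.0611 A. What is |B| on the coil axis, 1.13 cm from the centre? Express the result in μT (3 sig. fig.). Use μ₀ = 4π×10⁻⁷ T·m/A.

B ≈ 5.21 μT

For an N-turn flat coil, B = Nμ₀IR²/[2(R²+z²)^(3/2)] with R = 0.0174 m, z = 0.0113 m.
B = 4 × 1.30×10⁻⁶ T = 5.21×10⁻⁶ T.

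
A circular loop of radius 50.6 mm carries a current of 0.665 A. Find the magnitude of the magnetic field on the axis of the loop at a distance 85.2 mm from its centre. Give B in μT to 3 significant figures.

On the axis of a circular loop, B = μ₀IR² / [2(R²+z²)^(3/2)].
R² + z² = (0.0506)² + (0.0852)² = 0.009819 m², and (R²+z²)^(3/2) = 9.73×10⁻⁴ m³.
B = (4π×10⁻⁷ × 0.665 × 0.00256) / (2 × 9.73×10⁻⁴) = 1.10×10⁻⁶ T.

B ≈ 1.10 μT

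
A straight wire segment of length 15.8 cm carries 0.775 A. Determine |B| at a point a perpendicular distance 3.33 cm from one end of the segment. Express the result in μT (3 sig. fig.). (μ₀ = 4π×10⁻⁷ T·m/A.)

B ≈ 2.28 μT

For a finite straight segment, B = (μ₀I/4πd)(sinθ₁ + sinθ₂), where θ₁, θ₂ are the angles from the perpendicular to each end.
The perpendicular foot is at one end, so the two end-offsets along the wire are 0 and L = 0.158 m.
sinθ₁ = 0/√(0²+0.0333²) = 0.0000; sinθ₂ = 0.158/√(0.158²+0.0333²) = 0.9785.
B = (4π×10⁻⁷ × 0.775) / (4π × 0.0333) × (0.0000 + 0.9785) = 2.28×10⁻⁶ T.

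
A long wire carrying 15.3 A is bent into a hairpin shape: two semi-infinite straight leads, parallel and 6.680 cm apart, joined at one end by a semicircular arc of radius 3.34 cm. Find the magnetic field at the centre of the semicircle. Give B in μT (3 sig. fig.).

B ≈ 236 μT

The semicircular arc contributes B_arc = μ₀I·π/(4πR) = μ₀I/(4R) = 1.44×10⁻⁴ T.
Each semi-infinite lead is at perpendicular distance R = 0.0334 m from the centre, with the perpendicular foot at its near end, so it contributes μ₀I/(4πR); both point the same way, together 9.16×10⁻⁵ T.
Arc and leads all point the same direction: B = 1.44×10⁻⁴ + 9.16×10⁻⁵ = 2.36×10⁻⁴ T.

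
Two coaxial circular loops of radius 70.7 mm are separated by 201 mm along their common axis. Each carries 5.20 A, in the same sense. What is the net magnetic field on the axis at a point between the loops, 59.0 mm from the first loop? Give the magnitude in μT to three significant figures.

Each loop contributes B = μ₀IR²/[2(R²+z²)^(3/2)] on the axis, with z measured from that loop.
Loop 1 (z = 0.059 m): B₁ = 2.09×10⁻⁵ T. Loop 2 (z = 0.142 m): B₂ = 4.09×10⁻⁶ T.
The fields add: B = B₁ + B₂ = 2.50×10⁻⁵ T.

B ≈ 25.0 μT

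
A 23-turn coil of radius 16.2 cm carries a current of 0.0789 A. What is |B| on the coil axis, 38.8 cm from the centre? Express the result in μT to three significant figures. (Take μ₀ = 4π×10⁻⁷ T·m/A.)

For an N-turn flat coil, B = Nμ₀IR²/[2(R²+z²)^(3/2)] with R = 0.162 m, z = 0.388 m.
B = 23 × 1.75×10⁻⁸ T = 4.03×10⁻⁷ T.

B ≈ 0.403 μT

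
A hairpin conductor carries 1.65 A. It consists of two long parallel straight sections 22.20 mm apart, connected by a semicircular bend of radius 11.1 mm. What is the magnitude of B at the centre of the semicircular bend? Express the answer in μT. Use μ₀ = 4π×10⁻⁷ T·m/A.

The semicircular arc contributes B_arc = μ₀I·π/(4πR) = μ₀I/(4R) = 4.67×10⁻⁵ T.
Each semi-infinite lead is at perpendicular distance R = 0.0111 m from the centre, with the perpendicular foot at its near end, so it contributes μ₀I/(4πR); both point the same way, together 2.97×10⁻⁵ T.
Arc and leads all point the same direction: B = 4.67×10⁻⁵ + 2.97×10⁻⁵ = 7.64×10⁻⁵ T.

B ≈ 76.4 μT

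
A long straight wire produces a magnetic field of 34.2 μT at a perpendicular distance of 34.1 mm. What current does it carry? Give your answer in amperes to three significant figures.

For a long straight wire B = μ₀I/(2πd), so I = 2πdB/μ₀.
I = 2π × 0.0341 × 3.42×10⁻⁵ / (4π×10⁻⁷) = 5.83 A.

I ≈ 5.83 A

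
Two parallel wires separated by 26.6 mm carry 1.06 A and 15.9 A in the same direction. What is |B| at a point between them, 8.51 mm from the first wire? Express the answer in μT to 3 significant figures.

B ≈ 151 μT

Each long wire gives B = μ₀I/(2πd). Distances are d₁ = 0.00851 m and d₂ = 0.01809 m.
B₁ = 2.49×10⁻⁵ T, B₂ = 1.76×10⁻⁴ T.
Between parallel currents the two contributions point in opposite directions, so they subtract. B = |B₁ − B₂| = |2.49×10⁻⁵ − 1.76×10⁻⁴| = 1.51×10⁻⁴ T.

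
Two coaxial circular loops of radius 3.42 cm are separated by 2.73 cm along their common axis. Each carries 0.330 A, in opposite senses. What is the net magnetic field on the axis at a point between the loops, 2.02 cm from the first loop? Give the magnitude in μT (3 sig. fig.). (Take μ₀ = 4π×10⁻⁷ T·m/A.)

Each loop contributes B = μ₀IR²/[2(R²+z²)^(3/2)] on the axis, with z measured from that loop.
Loop 1 (z = 0.0202 m): B₁ = 3.87×10⁻⁶ T. Loop 2 (z = 0.0071 m): B₂ = 5.69×10⁻⁶ T.
The fields oppose: B = |B₁ − B₂| = 1.82×10⁻⁶ T.

B ≈ 1.82 μT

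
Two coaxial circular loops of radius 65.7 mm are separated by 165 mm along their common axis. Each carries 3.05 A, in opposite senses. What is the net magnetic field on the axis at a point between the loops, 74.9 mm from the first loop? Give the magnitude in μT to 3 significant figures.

B ≈ 2.40 μT

Each loop contributes B = μ₀IR²/[2(R²+z²)^(3/2)] on the axis, with z measured from that loop.
Loop 1 (z = 0.0749 m): B₁ = 8.36×10⁻⁶ T. Loop 2 (z = 0.0901 m): B₂ = 5.97×10⁻⁶ T.
The fields oppose: B = |B₁ − B₂| = 2.40×10⁻⁶ T.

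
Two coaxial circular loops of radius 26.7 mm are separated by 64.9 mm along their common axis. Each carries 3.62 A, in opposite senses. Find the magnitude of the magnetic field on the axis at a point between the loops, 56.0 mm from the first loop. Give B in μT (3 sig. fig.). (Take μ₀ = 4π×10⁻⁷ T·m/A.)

B ≈ 65.9 μT

Each loop contributes B = μ₀IR²/[2(R²+z²)^(3/2)] on the axis, with z measured from that loop.
Loop 1 (z = 0.056 m): B₁ = 6.79×10⁻⁶ T. Loop 2 (z = 0.0089 m): B₂ = 7.27×10⁻⁵ T.
The fields oppose: B = |B₁ − B₂| = 6.59×10⁻⁵ T.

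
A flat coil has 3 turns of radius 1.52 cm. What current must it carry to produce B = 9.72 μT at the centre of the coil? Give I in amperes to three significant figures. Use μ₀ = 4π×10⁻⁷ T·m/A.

I ≈ 0.0784 A

For an N-turn coil, B = Nμ₀I/(2R) with R = 0.0152 m, so I = 2RB/(Nμ₀) = 2 × 0.0152 × 9.72×10⁻⁶ / (3 × 4π×10⁻⁷) = 7.84×10⁻² A.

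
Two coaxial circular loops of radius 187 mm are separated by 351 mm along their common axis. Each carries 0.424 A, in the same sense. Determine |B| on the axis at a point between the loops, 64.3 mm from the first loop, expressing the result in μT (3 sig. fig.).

B ≈ 1.44 μT

Each loop contributes B = μ₀IR²/[2(R²+z²)^(3/2)] on the axis, with z measured from that loop.
Loop 1 (z = 0.0643 m): B₁ = 1.20×10⁻⁶ T. Loop 2 (z = 0.2867 m): B₂ = 2.32×10⁻⁷ T.
The fields add: B = B₁ + B₂ = 1.44×10⁻⁶ T.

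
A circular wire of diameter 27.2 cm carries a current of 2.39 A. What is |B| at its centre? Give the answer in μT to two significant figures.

At the centre of a circular loop the Biot–Savart law gives B = μ₀I/(2R) (so R = 0.136 m).
B = (4π×10⁻⁷ × 2.39) / (2 × 0.136) = 1.10×10⁻⁵ T.

B ≈ 11 μT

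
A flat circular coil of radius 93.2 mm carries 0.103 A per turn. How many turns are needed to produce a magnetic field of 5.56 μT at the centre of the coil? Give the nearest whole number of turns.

N = 8

For an N-turn coil, B = Nμ₀I/(2R). A single turn gives B₁ = 6.94×10⁻⁷ T with R = 0.0932 m.
N = B/B₁ = 5.56×10⁻⁶ / 6.94×10⁻⁷ = 8.01.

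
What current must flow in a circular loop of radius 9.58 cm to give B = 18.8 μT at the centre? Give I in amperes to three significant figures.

I ≈ 2.87 A

At the centre of a circular loop B = μ₀I/(2R), so I = 2RB/μ₀.
With R = 0.0958 m, I = 2 × 0.0958 × 1.88×10⁻⁵ / (4π×10⁻⁷) = 2.87 A.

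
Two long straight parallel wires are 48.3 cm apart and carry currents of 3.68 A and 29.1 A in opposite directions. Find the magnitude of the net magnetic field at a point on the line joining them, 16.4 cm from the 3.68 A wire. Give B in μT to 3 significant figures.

Each long wire gives B = μ₀I/(2πd). Distances are d₁ = 0.164 m and d₂ = 0.319 m.
B₁ = 4.49×10⁻⁶ T, B₂ = 1.82×10⁻⁵ T.
Between antiparallel currents both contributions point the same way, so they add. B = B₁ + B₂ = 4.49×10⁻⁶ + 1.82×10⁻⁵ = 2.27×10⁻⁵ T.

B ≈ 22.7 μT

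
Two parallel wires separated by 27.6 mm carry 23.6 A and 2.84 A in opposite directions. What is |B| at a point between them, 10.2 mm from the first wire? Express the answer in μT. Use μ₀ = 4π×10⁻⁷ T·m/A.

B ≈ 495 μT

Each long wire gives B = μ₀I/(2πd). Distances are d₁ = 0.0102 m and d₂ = 0.0174 m.
B₁ = 4.63×10⁻⁴ T, B₂ = 3.26×10⁻⁵ T.
Between antiparallel currents both contributions point the same way, so they add. B = B₁ + B₂ = 4.63×10⁻⁴ + 3.26×10⁻⁵ = 4.95×10⁻⁴ T.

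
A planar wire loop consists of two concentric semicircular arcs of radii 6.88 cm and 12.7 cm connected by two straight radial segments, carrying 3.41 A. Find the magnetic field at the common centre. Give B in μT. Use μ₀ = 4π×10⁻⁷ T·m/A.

B ≈ 7.14 μT

The radial connectors point toward the centre, so dl × r̂ = 0 and they contribute nothing.
Each semicircle gives μ₀I/(4R): inner arc 1.56×10⁻⁵ T, outer arc 8.44×10⁻⁶ T.
The two arcs carry current in opposite angular senses, so their fields oppose: B = |1.56×10⁻⁵ − 8.44×10⁻⁶| = 7.14×10⁻⁶ T.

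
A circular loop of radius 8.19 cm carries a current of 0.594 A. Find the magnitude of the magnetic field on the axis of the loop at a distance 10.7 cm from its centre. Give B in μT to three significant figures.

B ≈ 1.02 μT

On the axis of a circular loop, B = μ₀IR² / [2(R²+z²)^(3/2)].
R² + z² = (0.0819)² + (0.107)² = 0.01816 m², and (R²+z²)^(3/2) = 2.45×10⁻³ m³.
B = (4π×10⁻⁷ × 0.594 × 0.006708) / (2 × 2.45×10⁻³) = 1.02×10⁻⁶ T.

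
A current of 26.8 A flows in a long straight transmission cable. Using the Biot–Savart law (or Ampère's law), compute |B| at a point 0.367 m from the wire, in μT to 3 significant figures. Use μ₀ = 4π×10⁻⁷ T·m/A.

B ≈ 14.6 μT

For an infinitely long straight wire, B = μ₀I/(2πd).
B = (4π×10⁻⁷ × 26.8) / (2π × 0.367) = 1.46×10⁻⁵ T.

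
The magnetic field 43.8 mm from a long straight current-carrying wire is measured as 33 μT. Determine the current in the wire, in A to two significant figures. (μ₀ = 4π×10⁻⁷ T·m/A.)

For a long straight wire B = μ₀I/(2πd), so I = 2πdB/μ₀.
I = 2π × 0.0438 × 3.30×10⁻⁵ / (4π×10⁻⁷) = 7.23 A.

I ≈ 7.2 A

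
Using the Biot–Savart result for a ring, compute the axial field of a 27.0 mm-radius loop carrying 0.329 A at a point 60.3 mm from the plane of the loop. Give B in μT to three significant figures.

On the axis of a circular loop, B = μ₀IR² / [2(R²+z²)^(3/2)].
R² + z² = (0.027)² + (0.0603)² = 0.004365 m², and (R²+z²)^(3/2) = 2.88×10⁻⁴ m³.
B = (4π×10⁻⁷ × 0.329 × 0.000729) / (2 × 2.88×10⁻⁴) = 5.23×10⁻⁷ T.

B ≈ 0.523 μT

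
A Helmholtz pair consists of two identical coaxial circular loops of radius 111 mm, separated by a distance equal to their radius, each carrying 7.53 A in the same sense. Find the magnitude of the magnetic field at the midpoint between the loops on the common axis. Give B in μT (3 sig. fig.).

Each loop contributes B = μ₀IR²/[2(R²+z²)^(3/2)] on the axis, with z measured from that loop.
Loop 1 (z = 0.0555 m): B₁ = 3.05×10⁻⁵ T. Loop 2 (z = 0.0555 m): B₂ = 3.05×10⁻⁵ T.
The fields add: B = B₁ + B₂ = 6.10×10⁻⁵ T.

B ≈ 61.0 μT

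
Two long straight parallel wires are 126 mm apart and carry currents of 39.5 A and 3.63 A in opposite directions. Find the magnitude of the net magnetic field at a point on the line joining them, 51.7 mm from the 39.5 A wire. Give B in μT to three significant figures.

Each long wire gives B = μ₀I/(2πd). Distances are d₁ = 0.0517 m and d₂ = 0.0743 m.
B₁ = 1.53×10⁻⁴ T, B₂ = 9.77×10⁻⁶ T.
Between antiparallel currents both contributions point the same way, so they add. B = B₁ + B₂ = 1.53×10⁻⁴ + 9.77×10⁻⁶ = 1.63×10⁻⁴ T.

B ≈ 163 μT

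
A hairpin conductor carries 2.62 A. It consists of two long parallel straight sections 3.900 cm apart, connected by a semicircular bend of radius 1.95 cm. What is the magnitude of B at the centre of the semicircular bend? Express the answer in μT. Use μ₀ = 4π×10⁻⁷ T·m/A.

The semicircular arc contributes B_arc = μ₀I·π/(4πR) = μ₀I/(4R) = 4.22×10⁻⁵ T.
Each semi-infinite lead is at perpendicular distance R = 0.0195 m from the centre, with the perpendicular foot at its near end, so it contributes μ₀I/(4πR); both point the same way, together 2.69×10⁻⁵ T.
Arc and leads all point the same direction: B = 4.22×10⁻⁵ + 2.69×10⁻⁵ = 6.91×10⁻⁵ T.

B ≈ 69.1 μT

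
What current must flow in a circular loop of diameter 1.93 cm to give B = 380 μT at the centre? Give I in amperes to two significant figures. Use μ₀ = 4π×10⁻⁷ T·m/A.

At the centre of a circular loop B = μ₀I/(2R), so I = 2RB/μ₀.
With R = 0.00965 m, I = 2 × 0.00965 × 3.80×10⁻⁴ / (4π×10⁻⁷) = 5.84 A.

I ≈ 5.8 A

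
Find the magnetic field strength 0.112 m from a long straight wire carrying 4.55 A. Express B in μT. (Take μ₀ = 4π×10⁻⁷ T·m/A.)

B ≈ 8.13 μT

For an infinitely long straight wire, B = μ₀I/(2πd).
B = (4π×10⁻⁷ × 4.55) / (2π × 0.112) = 8.13×10⁻⁶ T.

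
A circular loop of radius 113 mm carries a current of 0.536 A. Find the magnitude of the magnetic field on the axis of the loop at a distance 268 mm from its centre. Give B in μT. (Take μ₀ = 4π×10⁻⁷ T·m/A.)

B ≈ 0.175 μT

On the axis of a circular loop, B = μ₀IR² / [2(R²+z²)^(3/2)].
R² + z² = (0.113)² + (0.268)² = 0.08459 m², and (R²+z²)^(3/2) = 2.46×10⁻² m³.
B = (4π×10⁻⁷ × 0.536 × 0.01277) / (2 × 2.46×10⁻²) = 1.75×10⁻⁷ T.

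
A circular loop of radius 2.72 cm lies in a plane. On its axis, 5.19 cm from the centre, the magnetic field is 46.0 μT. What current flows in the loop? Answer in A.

On the axis of a loop, B = μ₀IR²/[2(R²+z²)^(3/2)], so I = 2B(R²+z²)^(3/2)/(μ₀R²).
R² + z² = 0.0007398 + 0.002694 = 0.003433 m²; raised to 3/2 gives 2.01×10⁻⁴ m³.
I = 2 × 4.60×10⁻⁵ × 2.01×10⁻⁴ / (1.26×10⁻⁶ × 0.0007398) = 19.9 A.

I ≈ 19.9 A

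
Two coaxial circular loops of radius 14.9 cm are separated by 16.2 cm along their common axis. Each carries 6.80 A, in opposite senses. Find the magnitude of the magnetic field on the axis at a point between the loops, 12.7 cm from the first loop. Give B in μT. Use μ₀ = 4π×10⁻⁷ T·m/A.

B ≈ 13.8 μT

Each loop contributes B = μ₀IR²/[2(R²+z²)^(3/2)] on the axis, with z measured from that loop.
Loop 1 (z = 0.127 m): B₁ = 1.26×10⁻⁵ T. Loop 2 (z = 0.035 m): B₂ = 2.65×10⁻⁵ T.
The fields oppose: B = |B₁ − B₂| = 1.38×10⁻⁵ T.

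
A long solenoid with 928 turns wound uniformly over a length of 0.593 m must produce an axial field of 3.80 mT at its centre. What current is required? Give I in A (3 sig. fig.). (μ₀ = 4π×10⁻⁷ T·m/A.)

Inside a long solenoid B = μ₀nI with n = 1565 m⁻¹, so I = B/(μ₀n).
I = 3.80×10⁻³ / (4π×10⁻⁷ × 1565) = 1.93 A.

I ≈ 1.93 A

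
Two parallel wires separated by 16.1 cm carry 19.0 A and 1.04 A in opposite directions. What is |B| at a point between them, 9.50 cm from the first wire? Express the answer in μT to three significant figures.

Each long wire gives B = μ₀I/(2πd). Distances are d₁ = 0.095 m and d₂ = 0.066 m.
B₁ = 4.00×10⁻⁵ T, B₂ = 3.15×10⁻⁶ T.
Between antiparallel currents both contributions point the same way, so they add. B = B₁ + B₂ = 4.00×10⁻⁵ + 3.15×10⁻⁶ = 4.32×10⁻⁵ T.

B ≈ 43.2 μT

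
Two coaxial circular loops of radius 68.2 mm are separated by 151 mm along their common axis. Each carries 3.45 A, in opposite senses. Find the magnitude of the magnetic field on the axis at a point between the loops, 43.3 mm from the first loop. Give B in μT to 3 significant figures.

Each loop contributes B = μ₀IR²/[2(R²+z²)^(3/2)] on the axis, with z measured from that loop.
Loop 1 (z = 0.0433 m): B₁ = 1.91×10⁻⁵ T. Loop 2 (z = 0.1077 m): B₂ = 4.87×10⁻⁶ T.
The fields oppose: B = |B₁ − B₂| = 1.43×10⁻⁵ T.

B ≈ 14.3 μT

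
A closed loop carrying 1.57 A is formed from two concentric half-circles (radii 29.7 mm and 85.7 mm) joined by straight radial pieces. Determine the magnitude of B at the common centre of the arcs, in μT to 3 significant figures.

B ≈ 10.9 μT

The radial connectors point toward the centre, so dl × r̂ = 0 and they contribute nothing.
Each semicircle gives μ₀I/(4R): inner arc 1.66×10⁻⁵ T, outer arc 5.76×10⁻⁶ T.
The two arcs carry current in opposite angular senses, so their fields oppose: B = |1.66×10⁻⁵ − 5.76×10⁻⁶| = 1.09×10⁻⁵ T.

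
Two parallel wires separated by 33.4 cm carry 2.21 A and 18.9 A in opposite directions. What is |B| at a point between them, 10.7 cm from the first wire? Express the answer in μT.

B ≈ 20.8 μT

Each long wire gives B = μ₀I/(2πd). Distances are d₁ = 0.107 m and d₂ = 0.227 m.
B₁ = 4.13×10⁻⁶ T, B₂ = 1.67×10⁻⁵ T.
Between antiparallel currents both contributions point the same way, so they add. B = B₁ + B₂ = 4.13×10⁻⁶ + 1.67×10⁻⁵ = 2.08×10⁻⁵ T.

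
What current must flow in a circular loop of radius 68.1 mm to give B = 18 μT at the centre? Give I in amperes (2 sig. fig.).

At the centre of a circular loop B = μ₀I/(2R), so I = 2RB/μ₀.
With R = 0.0681 m, I = 2 × 0.0681 × 1.80×10⁻⁵ / (4π×10⁻⁷) = 1.95 A.

I ≈ 2.0 A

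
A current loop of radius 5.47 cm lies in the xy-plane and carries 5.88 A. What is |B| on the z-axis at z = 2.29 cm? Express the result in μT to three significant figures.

On the axis of a circular loop, B = μ₀IR² / [2(R²+z²)^(3/2)].
R² + z² = (0.0547)² + (0.0229)² = 0.003516 m², and (R²+z²)^(3/2) = 2.09×10⁻⁴ m³.
B = (4π×10⁻⁷ × 5.88 × 0.002992) / (2 × 2.09×10⁻⁴) = 5.30×10⁻⁵ T.

B ≈ 53.0 μT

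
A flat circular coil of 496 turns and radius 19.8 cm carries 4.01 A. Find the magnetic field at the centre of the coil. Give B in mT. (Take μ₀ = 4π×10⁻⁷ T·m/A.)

B ≈ 6.31 mT

For an N-turn flat coil, B = Nμ₀I/(2R) with R = 0.198 m.
B = 496 × 1.27×10⁻⁵ T = 6.31×10⁻³ T.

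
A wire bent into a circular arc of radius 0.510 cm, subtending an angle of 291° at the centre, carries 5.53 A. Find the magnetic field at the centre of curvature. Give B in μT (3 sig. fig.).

The Biot–Savart field of a circular arc at its centre is B = μ₀Iφ/(4πR), with φ = 5.079 rad.
B = (4π×10⁻⁷ × 5.53 × 5.079) / (4π × 0.0051) = 5.51×10⁻⁴ T.

B ≈ 551 μT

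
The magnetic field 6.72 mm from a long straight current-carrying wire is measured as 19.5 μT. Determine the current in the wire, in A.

I ≈ 0.655 A

For a long straight wire B = μ₀I/(2πd), so I = 2πdB/μ₀.
I = 2π × 0.00672 × 1.95×10⁻⁵ / (4π×10⁻⁷) = 0.655 A.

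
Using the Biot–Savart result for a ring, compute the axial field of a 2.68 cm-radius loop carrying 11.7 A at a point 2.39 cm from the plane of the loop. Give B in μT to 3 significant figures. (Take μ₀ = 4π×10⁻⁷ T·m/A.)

B ≈ 114 μT

On the axis of a circular loop, B = μ₀IR² / [2(R²+z²)^(3/2)].
R² + z² = (0.0268)² + (0.0239)² = 0.001289 m², and (R²+z²)^(3/2) = 4.63×10⁻⁵ m³.
B = (4π×10⁻⁷ × 11.7 × 0.0007182) / (2 × 4.63×10⁻⁵) = 1.14×10⁻⁴ T.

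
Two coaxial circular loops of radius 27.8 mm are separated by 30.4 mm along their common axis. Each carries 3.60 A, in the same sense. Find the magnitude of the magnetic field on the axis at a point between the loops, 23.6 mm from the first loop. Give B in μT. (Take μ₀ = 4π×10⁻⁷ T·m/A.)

Each loop contributes B = μ₀IR²/[2(R²+z²)^(3/2)] on the axis, with z measured from that loop.
Loop 1 (z = 0.0236 m): B₁ = 3.60×10⁻⁵ T. Loop 2 (z = 0.0068 m): B₂ = 7.46×10⁻⁵ T.
The fields add: B = B₁ + B₂ = 1.11×10⁻⁴ T.

B ≈ 111 μT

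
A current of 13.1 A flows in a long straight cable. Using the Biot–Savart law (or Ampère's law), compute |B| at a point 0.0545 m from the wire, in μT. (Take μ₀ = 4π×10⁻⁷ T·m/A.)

B ≈ 48.1 μT

For an infinitely long straight wire, B = μ₀I/(2πd).
B = (4π×10⁻⁷ × 13.1) / (2π × 0.0545) = 4.81×10⁻⁵ T.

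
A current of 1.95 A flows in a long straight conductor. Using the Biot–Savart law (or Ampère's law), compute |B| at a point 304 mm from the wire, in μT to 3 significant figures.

B ≈ 1.28 μT

For an infinitely long straight wire, B = μ₀I/(2πd).
B = (4π×10⁻⁷ × 1.95) / (2π × 0.304) = 1.28×10⁻⁶ T.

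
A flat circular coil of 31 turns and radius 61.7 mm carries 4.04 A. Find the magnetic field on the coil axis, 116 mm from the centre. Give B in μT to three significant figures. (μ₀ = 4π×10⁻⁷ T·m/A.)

For an N-turn flat coil, B = Nμ₀IR²/[2(R²+z²)^(3/2)] with R = 0.0617 m, z = 0.116 m.
B = 31 × 4.26×10⁻⁶ T = 1.32×10⁻⁴ T.

B ≈ 132 μT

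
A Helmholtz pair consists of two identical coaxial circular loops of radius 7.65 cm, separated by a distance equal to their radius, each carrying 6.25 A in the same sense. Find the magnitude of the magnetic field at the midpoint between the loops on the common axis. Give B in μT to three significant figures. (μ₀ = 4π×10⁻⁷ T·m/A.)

B ≈ 73.5 μT

Each loop contributes B = μ₀IR²/[2(R²+z²)^(3/2)] on the axis, with z measured from that loop.
Loop 1 (z = 0.03825 m): B₁ = 3.67×10⁻⁵ T. Loop 2 (z = 0.03825 m): B₂ = 3.67×10⁻⁵ T.
The fields add: B = B₁ + B₂ = 7.35×10⁻⁵ T.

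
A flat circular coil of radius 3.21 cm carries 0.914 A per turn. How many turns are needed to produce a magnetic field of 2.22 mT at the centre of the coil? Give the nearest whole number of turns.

For an N-turn coil, B = Nμ₀I/(2R). A single turn gives B₁ = 1.79×10⁻⁵ T with R = 0.0321 m.
N = B/B₁ = 2.22×10⁻³ / 1.79×10⁻⁵ = 124.09.

N = 124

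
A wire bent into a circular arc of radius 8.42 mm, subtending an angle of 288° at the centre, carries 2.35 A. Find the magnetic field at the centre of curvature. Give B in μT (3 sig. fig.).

B ≈ 140 μT

The Biot–Savart field of a circular arc at its centre is B = μ₀Iφ/(4πR), with φ = 5.027 rad.
B = (4π×10⁻⁷ × 2.35 × 5.027) / (4π × 0.00842) = 1.40×10⁻⁴ T.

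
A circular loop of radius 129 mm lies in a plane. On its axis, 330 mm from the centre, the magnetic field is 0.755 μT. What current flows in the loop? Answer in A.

I ≈ 3.21 A

On the axis of a loop, B = μ₀IR²/[2(R²+z²)^(3/2)], so I = 2B(R²+z²)^(3/2)/(μ₀R²).
R² + z² = 0.01664 + 0.1089 = 0.1255 m²; raised to 3/2 gives 4.45×10⁻² m³.
I = 2 × 7.55×10⁻⁷ × 4.45×10⁻² / (1.26×10⁻⁶ × 0.01664) = 3.21 A.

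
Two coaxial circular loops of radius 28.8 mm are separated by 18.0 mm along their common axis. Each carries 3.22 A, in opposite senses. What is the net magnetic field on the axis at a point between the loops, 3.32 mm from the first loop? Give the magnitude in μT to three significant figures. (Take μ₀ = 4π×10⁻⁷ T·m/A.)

Each loop contributes B = μ₀IR²/[2(R²+z²)^(3/2)] on the axis, with z measured from that loop.
Loop 1 (z = 0.00332 m): B₁ = 6.89×10⁻⁵ T. Loop 2 (z = 0.01468 m): B₂ = 4.97×10⁻⁵ T.
The fields oppose: B = |B₁ − B₂| = 1.92×10⁻⁵ T.

B ≈ 19.2 μT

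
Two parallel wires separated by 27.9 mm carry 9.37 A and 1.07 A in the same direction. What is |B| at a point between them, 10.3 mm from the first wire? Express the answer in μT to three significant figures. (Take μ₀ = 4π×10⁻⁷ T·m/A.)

B ≈ 170 μT

Each long wire gives B = μ₀I/(2πd). Distances are d₁ = 0.0103 m and d₂ = 0.0176 m.
B₁ = 1.82×10⁻⁴ T, B₂ = 1.22×10⁻⁵ T.
Between parallel currents the two contributions point in opposite directions, so they subtract. B = |B₁ − B₂| = |1.82×10⁻⁴ − 1.22×10⁻⁵| = 1.70×10⁻⁴ T.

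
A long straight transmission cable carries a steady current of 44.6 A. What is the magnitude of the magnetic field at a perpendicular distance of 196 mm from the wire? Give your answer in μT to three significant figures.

For an infinitely long straight wire, B = μ₀I/(2πd).
B = (4π×10⁻⁷ × 44.6) / (2π × 0.196) = 4.55×10⁻⁵ T.

B ≈ 45.5 μT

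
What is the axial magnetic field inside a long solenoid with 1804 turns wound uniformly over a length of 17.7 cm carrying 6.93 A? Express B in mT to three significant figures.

Inside a long solenoid, B = μ₀nI with n = 1.019×10⁴ turns/m.
B = 4π×10⁻⁷ × 1.019×10⁴ × 6.93 = 8.88×10⁻² T.

B ≈ 88.8 mT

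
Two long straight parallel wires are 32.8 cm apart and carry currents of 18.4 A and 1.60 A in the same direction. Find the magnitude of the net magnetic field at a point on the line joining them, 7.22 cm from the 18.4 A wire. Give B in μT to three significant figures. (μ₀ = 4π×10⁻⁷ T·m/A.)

B ≈ 49.7 μT

Each long wire gives B = μ₀I/(2πd). Distances are d₁ = 0.0722 m and d₂ = 0.2558 m.
B₁ = 5.10×10⁻⁵ T, B₂ = 1.25×10⁻⁶ T.
Between parallel currents the two contributions point in opposite directions, so they subtract. B = |B₁ − B₂| = |5.10×10⁻⁵ − 1.25×10⁻⁶| = 4.97×10⁻⁵ T.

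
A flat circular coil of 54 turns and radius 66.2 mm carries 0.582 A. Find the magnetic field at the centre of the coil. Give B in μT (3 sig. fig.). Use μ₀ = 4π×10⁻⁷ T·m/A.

B ≈ 298 μT

For an N-turn flat coil, B = Nμ₀I/(2R) with R = 0.0662 m.
B = 54 × 5.52×10⁻⁶ T = 2.98×10⁻⁴ T.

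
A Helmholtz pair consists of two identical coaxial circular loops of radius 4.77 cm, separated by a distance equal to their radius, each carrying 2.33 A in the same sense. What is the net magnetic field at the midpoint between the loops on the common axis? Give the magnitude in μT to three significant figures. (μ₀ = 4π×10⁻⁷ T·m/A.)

B ≈ 43.9 μT

Each loop contributes B = μ₀IR²/[2(R²+z²)^(3/2)] on the axis, with z measured from that loop.
Loop 1 (z = 0.02385 m): B₁ = 2.20×10⁻⁵ T. Loop 2 (z = 0.02385 m): B₂ = 2.20×10⁻⁵ T.
The fields add: B = B₁ + B₂ = 4.39×10⁻⁵ T.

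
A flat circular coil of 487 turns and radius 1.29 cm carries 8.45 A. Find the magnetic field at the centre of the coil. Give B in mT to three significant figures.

B ≈ 200 mT

For an N-turn flat coil, B = Nμ₀I/(2R) with R = 0.0129 m.
B = 487 × 4.12×10⁻⁴ T = 0.200 T.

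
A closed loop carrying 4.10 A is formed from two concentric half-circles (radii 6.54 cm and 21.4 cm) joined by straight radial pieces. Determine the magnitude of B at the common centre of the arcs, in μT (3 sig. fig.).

B ≈ 13.7 μT

The radial connectors point toward the centre, so dl × r̂ = 0 and they contribute nothing.
Each semicircle gives μ₀I/(4R): inner arc 1.97×10⁻⁵ T, outer arc 6.02×10⁻⁶ T.
The two arcs carry current in opposite angular senses, so their fields oppose: B = |1.97×10⁻⁵ − 6.02×10⁻⁶| = 1.37×10⁻⁵ T.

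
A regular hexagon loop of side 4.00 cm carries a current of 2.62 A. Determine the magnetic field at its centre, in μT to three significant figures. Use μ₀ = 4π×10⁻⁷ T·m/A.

B ≈ 45.4 μT

Each side is a finite straight segment at perpendicular distance d = a/(2 tan(π/6)) = 0.03464 m from the centre, with end-angles ±π/6.
One side contributes B₁ = (μ₀I/4πd)·2 sin(π/6) = 7.56×10⁻⁶ T.
All 6 sides add in the same direction: B = 6 × 7.56×10⁻⁶ = 4.54×10⁻⁵ T.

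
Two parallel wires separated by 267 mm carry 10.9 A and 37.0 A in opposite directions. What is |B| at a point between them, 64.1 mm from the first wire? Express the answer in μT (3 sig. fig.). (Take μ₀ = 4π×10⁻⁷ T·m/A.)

B ≈ 70.5 μT

Each long wire gives B = μ₀I/(2πd). Distances are d₁ = 0.0641 m and d₂ = 0.2029 m.
B₁ = 3.40×10⁻⁵ T, B₂ = 3.65×10⁻⁵ T.
Between antiparallel currents both contributions point the same way, so they add. B = B₁ + B₂ = 3.40×10⁻⁵ + 3.65×10⁻⁵ = 7.05×10⁻⁵ T.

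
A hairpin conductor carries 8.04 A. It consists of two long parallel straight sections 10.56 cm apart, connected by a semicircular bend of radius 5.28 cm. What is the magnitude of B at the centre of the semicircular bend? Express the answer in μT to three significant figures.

B ≈ 78.3 μT

The semicircular arc contributes B_arc = μ₀I·π/(4πR) = μ₀I/(4R) = 4.78×10⁻⁵ T.
Each semi-infinite lead is at perpendicular distance R = 0.0528 m from the centre, with the perpendicular foot at its near end, so it contributes μ₀I/(4πR); both point the same way, together 3.05×10⁻⁵ T.
Arc and leads all point the same direction: B = 4.78×10⁻⁵ + 3.05×10⁻⁵ = 7.83×10⁻⁵ T.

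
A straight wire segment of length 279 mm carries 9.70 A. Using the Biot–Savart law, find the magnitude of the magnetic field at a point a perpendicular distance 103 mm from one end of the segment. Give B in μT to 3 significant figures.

B ≈ 8.83 μT

For a finite straight segment, B = (μ₀I/4πd)(sinθ₁ + sinθ₂), where θ₁, θ₂ are the angles from the perpendicular to each end.
The perpendicular foot is at one end, so the two end-offsets along the wire are 0 and L = 0.279 m.
sinθ₁ = 0/√(0²+0.103²) = 0.0000; sinθ₂ = 0.279/√(0.279²+0.103²) = 0.9381.
B = (4π×10⁻⁷ × 9.70) / (4π × 0.103) × (0.0000 + 0.9381) = 8.83×10⁻⁶ T.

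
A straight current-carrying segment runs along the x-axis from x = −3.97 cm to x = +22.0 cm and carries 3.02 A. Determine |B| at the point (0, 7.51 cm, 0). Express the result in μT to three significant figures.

For a finite straight segment, B = (μ₀I/4πd)(sinθ₁ + sinθ₂), where θ₁, θ₂ are the angles from the perpendicular to each end.
The perpendicular distance is d = 0.0751 m; the end-offsets along the wire are a = 0.0397 m and b = 0.22 m.
sinθ₁ = 0.0397/√(0.0397²+0.0751²) = 0.4673; sinθ₂ = 0.22/√(0.22²+0.0751²) = 0.9464.
B = (4π×10⁻⁷ × 3.02) / (4π × 0.0751) × (0.4673 + 0.9464) = 5.69×10⁻⁶ T.

B ≈ 5.69 μT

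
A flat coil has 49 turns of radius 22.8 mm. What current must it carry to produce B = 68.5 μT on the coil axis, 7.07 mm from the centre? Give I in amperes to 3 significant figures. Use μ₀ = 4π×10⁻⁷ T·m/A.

For an N-turn coil, B = Nμ₀IR²/[2(R²+z²)^(3/2)] with R = 0.0228 m, z = 0.00707 m, so I = 2B(R²+z²)^(3/2)/(Nμ₀R²) = 2 × 6.85×10⁻⁵ × 1.36×10⁻⁵ / (49 × 4π×10⁻⁷ × 0.0005198) = 5.82×10⁻² A.

I ≈ 0.0582 A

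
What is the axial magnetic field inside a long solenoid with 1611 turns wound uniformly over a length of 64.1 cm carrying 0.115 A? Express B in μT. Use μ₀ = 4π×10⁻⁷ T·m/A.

Inside a long solenoid, B = μ₀nI with n = 2513 turns/m.
B = 4π×10⁻⁷ × 2513 × 0.115 = 3.63×10⁻⁴ T.

B ≈ 363 μT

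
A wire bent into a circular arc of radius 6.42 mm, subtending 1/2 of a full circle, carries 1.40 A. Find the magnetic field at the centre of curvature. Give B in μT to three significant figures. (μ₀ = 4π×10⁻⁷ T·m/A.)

The Biot–Savart field of a circular arc at its centre is B = μ₀Iφ/(4πR), with φ = 3.142 rad.
B = (4π×10⁻⁷ × 1.40 × 3.142) / (4π × 0.00642) = 6.85×10⁻⁵ T.

B ≈ 68.5 μT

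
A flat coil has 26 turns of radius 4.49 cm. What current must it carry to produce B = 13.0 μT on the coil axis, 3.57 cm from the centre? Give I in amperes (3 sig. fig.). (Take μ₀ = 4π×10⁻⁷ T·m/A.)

I ≈ 0.0745 A

For an N-turn coil, B = Nμ₀IR²/[2(R²+z²)^(3/2)] with R = 0.0449 m, z = 0.0357 m, so I = 2B(R²+z²)^(3/2)/(Nμ₀R²) = 2 × 1.30×10⁻⁵ × 1.89×10⁻⁴ / (26 × 4π×10⁻⁷ × 0.002016) = 7.45×10⁻² A.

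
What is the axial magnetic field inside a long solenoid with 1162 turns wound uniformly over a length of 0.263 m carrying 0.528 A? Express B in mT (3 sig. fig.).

Inside a long solenoid, B = μ₀nI with n = 4418 turns/m.
B = 4π×10⁻⁷ × 4418 × 0.528 = 2.93×10⁻³ T.

B ≈ 2.93 mT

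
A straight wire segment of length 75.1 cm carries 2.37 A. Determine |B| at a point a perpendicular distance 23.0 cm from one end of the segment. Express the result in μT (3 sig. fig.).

B ≈ 0.985 μT

For a finite straight segment, B = (μ₀I/4πd)(sinθ₁ + sinθ₂), where θ₁, θ₂ are the angles from the perpendicular to each end.
The perpendicular foot is at one end, so the two end-offsets along the wire are 0 and L = 0.751 m.
sinθ₁ = 0/√(0²+0.23²) = 0.0000; sinθ₂ = 0.751/√(0.751²+0.23²) = 0.9562.
B = (4π×10⁻⁷ × 2.37) / (4π × 0.23) × (0.0000 + 0.9562) = 9.85×10⁻⁷ T.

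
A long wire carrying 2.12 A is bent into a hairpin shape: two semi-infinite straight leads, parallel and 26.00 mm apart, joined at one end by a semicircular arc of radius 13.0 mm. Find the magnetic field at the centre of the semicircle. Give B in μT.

The semicircular arc contributes B_arc = μ₀I·π/(4πR) = μ₀I/(4R) = 5.12×10⁻⁵ T.
Each semi-infinite lead is at perpendicular distance R = 0.013 m from the centre, with the perpendicular foot at its near end, so it contributes μ₀I/(4πR); both point the same way, together 3.26×10⁻⁵ T.
Arc and leads all point the same direction: B = 5.12×10⁻⁵ + 3.26×10⁻⁵ = 8.38×10⁻⁵ T.

B ≈ 83.8 μT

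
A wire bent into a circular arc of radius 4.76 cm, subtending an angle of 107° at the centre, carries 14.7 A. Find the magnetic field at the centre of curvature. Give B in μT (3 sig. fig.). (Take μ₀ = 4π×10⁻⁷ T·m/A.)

The Biot–Savart field of a circular arc at its centre is B = μ₀Iφ/(4πR), with φ = 1.868 rad.
B = (4π×10⁻⁷ × 14.7 × 1.868) / (4π × 0.0476) = 5.77×10⁻⁵ T.

B ≈ 57.7 μT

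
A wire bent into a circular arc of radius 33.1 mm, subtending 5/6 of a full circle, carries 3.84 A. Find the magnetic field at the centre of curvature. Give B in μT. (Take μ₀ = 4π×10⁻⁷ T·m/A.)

B ≈ 60.7 μT

The Biot–Savart field of a circular arc at its centre is B = μ₀Iφ/(4πR), with φ = 5.236 rad.
B = (4π×10⁻⁷ × 3.84 × 5.236) / (4π × 0.0331) = 6.07×10⁻⁵ T.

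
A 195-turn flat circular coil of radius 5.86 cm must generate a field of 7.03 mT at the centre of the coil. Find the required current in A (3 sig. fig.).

For an N-turn coil, B = Nμ₀I/(2R) with R = 0.0586 m, so I = 2RB/(Nμ₀) = 2 × 0.0586 × 7.03×10⁻³ / (195 × 4π×10⁻⁷) = 3.36 A.

I ≈ 3.36 A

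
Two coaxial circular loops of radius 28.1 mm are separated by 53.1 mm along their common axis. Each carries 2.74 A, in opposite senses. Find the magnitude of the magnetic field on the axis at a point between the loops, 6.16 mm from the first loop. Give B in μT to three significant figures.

B ≈ 48.8 μT

Each loop contributes B = μ₀IR²/[2(R²+z²)^(3/2)] on the axis, with z measured from that loop.
Loop 1 (z = 0.00616 m): B₁ = 5.71×10⁻⁵ T. Loop 2 (z = 0.04694 m): B₂ = 8.30×10⁻⁶ T.
The fields oppose: B = |B₁ − B₂| = 4.88×10⁻⁵ T.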